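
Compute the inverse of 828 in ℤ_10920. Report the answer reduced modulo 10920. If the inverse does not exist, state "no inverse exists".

no inverse exists

Compute gcd(828, 10920):
10920 = 13·828 + 156
828 = 5·156 + 48
156 = 3·48 + 12
48 = 4·12 + 0
gcd(828, 10920) = 12 ≠ 1, so 828 has no multiplicative inverse modulo 10920.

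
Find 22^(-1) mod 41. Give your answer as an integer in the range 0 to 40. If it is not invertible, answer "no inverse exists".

28

Run Euclid on (41, 22):
41 = 1*22 + 19
22 = 1*19 + 3
19 = 6*3 + 1
3 = 3*1 + 0
gcd = 1, so the inverse exists. Back-substitute:
1 = 19 − 6·3
1 = −6·22 + 7·19
1 = 7·41 − 13·22
So 22·(-13) ≡ 1 (mod 41), and -13 ≡ 28 (mod 41).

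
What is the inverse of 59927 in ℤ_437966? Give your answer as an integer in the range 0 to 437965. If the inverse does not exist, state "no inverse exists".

103939

gcd(437966, 59927) by repeated division:
437966 = 7*59927 + 18477
59927 = 3*18477 + 4496
18477 = 4*4496 + 493
4496 = 9*493 + 59
493 = 8*59 + 21
59 = 2*21 + 17
21 = 1*17 + 4
17 = 4*4 + 1
4 = 4*1 + 0
The gcd is 1. Working backward:
1 = 17 − 4·4
1 = −4·21 + 5·17
1 = 5·59 − 14·21
1 = −14·493 + 117·59
1 = 117·4496 − 1067·493
1 = −1067·18477 + 4385·4496
1 = 4385·59927 − 14222·18477
1 = −14222·437966 + 103939·59927
So 59927·103939 ≡ 1 (mod 437966).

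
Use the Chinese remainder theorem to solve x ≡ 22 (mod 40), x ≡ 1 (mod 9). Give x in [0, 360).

262

Write x = 22 + 40·k. Then 40·k ≡ 1 − 22 ≡ 6 (mod 9).
Need 40⁻¹ mod 9. Extended Euclid on (9, 4):
9 = 2*4 + 1
4 = 4*1 + 0
Back-substitute:
1 = 9 − 2·4
40⁻¹ ≡ 7 (mod 9), so k ≡ 7·6 ≡ 6 (mod 9).
x = 22 + 40·6 = 262.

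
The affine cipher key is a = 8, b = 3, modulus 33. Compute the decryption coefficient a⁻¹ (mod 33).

Apply the Euclidean algorithm to 33 and 8:
33 = 4×8 + 1
8 = 8×1 + 0
The gcd is 1. Working backward:
1 = 33 − 4·8
So 8·(-4) ≡ 1 (mod 33), and -4 ≡ 29 (mod 33).

29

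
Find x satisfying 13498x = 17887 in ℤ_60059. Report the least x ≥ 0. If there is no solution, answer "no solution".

First find gcd(13498, 60059):
60059 = 4·13498 + 6067
13498 = 2·6067 + 1364
6067 = 4·1364 + 611
1364 = 2·611 + 142
611 = 4·142 + 43
142 = 3·43 + 13
43 = 3·13 + 4
13 = 3·4 + 1
4 = 4·1 + 0
gcd = 1, so a unique solution mod 60059 exists.
Back-substitute for the Bézout coefficients:
1 = 13 − 3·4
1 = −3·43 + 10·13
1 = 10·142 − 33·43
1 = −33·611 + 142·142
1 = 142·1364 − 317·611
1 = −317·6067 + 1410·1364
1 = 1410·13498 − 3137·6067
1 = −3137·60059 + 13958·13498
So 13498·(13958) ≡ 1 (mod 60059), giving 13498⁻¹ ≡ 13958.
x ≡ 13498⁻¹·17887 ≡ 13958·17887 ≡ 1483 (mod 60059).

1483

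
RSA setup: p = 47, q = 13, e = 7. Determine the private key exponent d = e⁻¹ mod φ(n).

79

φ(n) = (p−1)(q−1) = 46·12 = 552.
Need d with 7·d ≡ 1 (mod 552). Apply the extended Euclidean algorithm:
552 = 78·7 + 6
7 = 1·6 + 1
6 = 6·1 + 0
Back-substitute:
1 = 7 − 6
1 = −552 + 79·7
So 7·79 ≡ 1 (mod 552), hence d = 79.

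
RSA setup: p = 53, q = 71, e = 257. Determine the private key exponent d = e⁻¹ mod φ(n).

1473

φ(n) = (p−1)(q−1) = 52·70 = 3640.
Need d with 257·d ≡ 1 (mod 3640). Apply the extended Euclidean algorithm:
3640 = 14*257 + 42
257 = 6*42 + 5
42 = 8*5 + 2
5 = 2*2 + 1
2 = 2*1 + 0
Back-substitute:
1 = 5 − 2·2
1 = −2·42 + 17·5
1 = 17·257 − 104·42
1 = −104·3640 + 1473·257
So 257·1473 ≡ 1 (mod 3640), hence d = 1473.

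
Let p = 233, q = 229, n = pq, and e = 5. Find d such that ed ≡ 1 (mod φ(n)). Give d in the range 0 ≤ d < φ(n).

φ(n) = (p−1)(q−1) = 232·228 = 52896.
Need d with 5·d ≡ 1 (mod 52896). Apply the extended Euclidean algorithm:
52896 = 10579·5 + 1
5 = 5·1 + 0
Back-substitute:
1 = 52896 − 10579·5
So 5·(-10579) ≡ 1 (mod 52896), hence d ≡ -10579 ≡ 42317 (mod 52896).

42317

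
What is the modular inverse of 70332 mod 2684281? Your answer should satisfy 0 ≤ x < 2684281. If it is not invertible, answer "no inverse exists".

2393877

Run Euclid on (2684281, 70332):
2684281 = 38*70332 + 11665
70332 = 6*11665 + 342
11665 = 34*342 + 37
342 = 9*37 + 9
37 = 4*9 + 1
9 = 9*1 + 0
gcd = 1, so the inverse exists. Back-substitute:
1 = 37 − 4·9
1 = −4·342 + 37·37
1 = 37·11665 − 1262·342
1 = −1262·70332 + 7609·11665
1 = 7609·2684281 − 290404·70332
So 70332·(-290404) ≡ 1 (mod 2684281), and -290404 ≡ 2393877 (mod 2684281).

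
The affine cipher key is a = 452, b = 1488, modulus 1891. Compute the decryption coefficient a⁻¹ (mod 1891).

Extended Euclidean algorithm:
1891 = 4*452 + 83
452 = 5*83 + 37
83 = 2*37 + 9
37 = 4*9 + 1
9 = 9*1 + 0
gcd = 1, so the inverse exists. Back-substitute:
1 = 37 − 4·9
1 = −4·83 + 9·37
1 = 9·452 − 49·83
1 = −49·1891 + 205·452
So 452·205 ≡ 1 (mod 1891).

205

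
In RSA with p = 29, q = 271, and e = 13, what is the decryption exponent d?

φ(n) = (p−1)(q−1) = 28·270 = 7560.
Need d with 13·d ≡ 1 (mod 7560). Apply the extended Euclidean algorithm:
7560 = 581*13 + 7
13 = 1*7 + 6
7 = 1*6 + 1
6 = 6*1 + 0
Back-substitute:
1 = 7 − 6
1 = −13 + 2·7
1 = 2·7560 − 1163·13
So 13·(-1163) ≡ 1 (mod 7560), hence d ≡ -1163 ≡ 6397 (mod 7560).

6397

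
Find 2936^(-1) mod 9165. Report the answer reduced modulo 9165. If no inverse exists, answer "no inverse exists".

Run Euclid on (9165, 2936):
9165 = 3×2936 + 357
2936 = 8×357 + 80
357 = 4×80 + 37
80 = 2×37 + 6
37 = 6×6 + 1
6 = 6×1 + 0
The gcd is 1. Working backward:
1 = 37 − 6·6
1 = −6·80 + 13·37
1 = 13·357 − 58·80
1 = −58·2936 + 477·357
1 = 477·9165 − 1489·2936
So 2936·(-1489) ≡ 1 (mod 9165), and -1489 ≡ 7676 (mod 9165).

7676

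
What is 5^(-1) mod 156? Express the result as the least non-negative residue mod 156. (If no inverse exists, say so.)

Extended Euclidean algorithm:
156 = 31·5 + 1
5 = 5·1 + 0
The gcd is 1. Working backward:
1 = 156 − 31·5
Thus 5·(-31) ≡ 1 (mod 156); reducing, -31 mod 156 = 125.

125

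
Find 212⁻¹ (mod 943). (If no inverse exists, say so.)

Extended Euclidean algorithm:
943 = 4*212 + 95
212 = 2*95 + 22
95 = 4*22 + 7
22 = 3*7 + 1
7 = 7*1 + 0
gcd = 1, so the inverse exists. Back-substitute:
1 = 22 − 3·7
1 = −3·95 + 13·22
1 = 13·212 − 29·95
1 = −29·943 + 129·212
So 212·129 ≡ 1 (mod 943).

129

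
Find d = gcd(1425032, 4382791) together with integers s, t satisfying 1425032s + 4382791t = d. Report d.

Apply Euclid's algorithm to 4382791 and 1425032:
4382791 = 3*1425032 + 107695
1425032 = 13*107695 + 24997
107695 = 4*24997 + 7707
24997 = 3*7707 + 1876
7707 = 4*1876 + 203
1876 = 9*203 + 49
203 = 4*49 + 7
49 = 7*7 + 0
gcd(1425032, 4382791) = 7.
Express as a combination:
7 = 203 − 4·49
7 = −4·1876 + 37·203
7 = 37·7707 − 152·1876
7 = −152·24997 + 493·7707
7 = 493·107695 − 2124·24997
7 = −2124·1425032 + 28105·107695
7 = 28105·4382791 − 86439·1425032
So 7 = (28105)·4382791 + (-86439)·1425032.

7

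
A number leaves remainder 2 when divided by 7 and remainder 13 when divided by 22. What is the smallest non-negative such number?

Write x = 2 + 7·k. Then 7·k ≡ 13 − 2 ≡ 11 (mod 22).
Need 7⁻¹ mod 22. Extended Euclid on (22, 7):
22 = 3*7 + 1
7 = 7*1 + 0
Back-substitute:
1 = 22 − 3·7
7⁻¹ ≡ 19 (mod 22), so k ≡ 19·11 ≡ 11 (mod 22).
x = 2 + 7·11 = 79.

79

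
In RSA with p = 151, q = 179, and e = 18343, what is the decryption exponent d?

φ(n) = (p−1)(q−1) = 150·178 = 26700.
Need d with 18343·d ≡ 1 (mod 26700). Apply the extended Euclidean algorithm:
26700 = 1·18343 + 8357
18343 = 2·8357 + 1629
8357 = 5·1629 + 212
1629 = 7·212 + 145
212 = 1·145 + 67
145 = 2·67 + 11
67 = 6·11 + 1
11 = 11·1 + 0
Back-substitute:
1 = 67 − 6·11
1 = −6·145 + 13·67
1 = 13·212 − 19·145
1 = −19·1629 + 146·212
1 = 146·8357 − 749·1629
1 = −749·18343 + 1644·8357
1 = 1644·26700 − 2393·18343
So 18343·(-2393) ≡ 1 (mod 26700), hence d ≡ -2393 ≡ 24307 (mod 26700).

24307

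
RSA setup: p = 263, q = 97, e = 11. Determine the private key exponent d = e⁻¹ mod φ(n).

φ(n) = (p−1)(q−1) = 262·96 = 25152.
Need d with 11·d ≡ 1 (mod 25152). Apply the extended Euclidean algorithm:
25152 = 2286×11 + 6
11 = 1×6 + 5
6 = 1×5 + 1
5 = 5×1 + 0
Back-substitute:
1 = 6 − 5
1 = −11 + 2·6
1 = 2·25152 − 4573·11
So 11·(-4573) ≡ 1 (mod 25152), hence d ≡ -4573 ≡ 20579 (mod 25152).

20579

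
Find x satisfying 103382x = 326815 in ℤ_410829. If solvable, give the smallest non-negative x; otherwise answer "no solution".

First find gcd(103382, 410829):
410829 = 3·103382 + 100683
103382 = 1·100683 + 2699
100683 = 37·2699 + 820
2699 = 3·820 + 239
820 = 3·239 + 103
239 = 2·103 + 33
103 = 3·33 + 4
33 = 8·4 + 1
4 = 4·1 + 0
gcd = 1, so a unique solution mod 410829 exists.
Back-substitute for the Bézout coefficients:
1 = 33 − 8·4
1 = −8·103 + 25·33
1 = 25·239 − 58·103
1 = −58·820 + 199·239
1 = 199·2699 − 655·820
1 = −655·100683 + 24434·2699
1 = 24434·103382 − 25089·100683
1 = −25089·410829 + 99701·103382
So 103382·(99701) ≡ 1 (mod 410829), giving 103382⁻¹ ≡ 99701.
x ≡ 103382⁻¹·326815 ≡ 99701·326815 ≡ 112667 (mod 410829).

112667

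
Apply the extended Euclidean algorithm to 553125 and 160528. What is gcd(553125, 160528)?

1

Euclidean algorithm:
553125 = 3*160528 + 71541
160528 = 2*71541 + 17446
71541 = 4*17446 + 1757
17446 = 9*1757 + 1633
1757 = 1*1633 + 124
1633 = 13*124 + 21
124 = 5*21 + 19
21 = 1*19 + 2
19 = 9*2 + 1
2 = 2*1 + 0
gcd(553125, 160528) = 1.
Express as a combination:
1 = 19 − 9·2
1 = −9·21 + 10·19
1 = 10·124 − 59·21
1 = −59·1633 + 777·124
1 = 777·1757 − 836·1633
1 = −836·17446 + 8301·1757
1 = 8301·71541 − 34040·17446
1 = −34040·160528 + 76381·71541
1 = 76381·553125 − 263183·160528
So 1 = (76381)·553125 + (-263183)·160528.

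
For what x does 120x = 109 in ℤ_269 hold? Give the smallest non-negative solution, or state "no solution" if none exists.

178

First find gcd(120, 269):
269 = 2*120 + 29
120 = 4*29 + 4
29 = 7*4 + 1
4 = 4*1 + 0
gcd = 1, so a unique solution mod 269 exists.
Back-substitute for the Bézout coefficients:
1 = 29 − 7·4
1 = −7·120 + 29·29
1 = 29·269 − 65·120
So 120·(-65) ≡ 1 (mod 269), giving 120⁻¹ ≡ 204.
x ≡ 120⁻¹·109 ≡ 204·109 ≡ 178 (mod 269).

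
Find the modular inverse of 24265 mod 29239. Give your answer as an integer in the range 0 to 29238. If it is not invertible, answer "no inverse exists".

Run Euclid on (29239, 24265):
29239 = 1×24265 + 4974
24265 = 4×4974 + 4369
4974 = 1×4369 + 605
4369 = 7×605 + 134
605 = 4×134 + 69
134 = 1×69 + 65
69 = 1×65 + 4
65 = 16×4 + 1
4 = 4×1 + 0
Since gcd(24265, 29239) = 1, back-substitute to write 1 as a combination:
1 = 65 − 16·4
1 = −16·69 + 17·65
1 = 17·134 − 33·69
1 = −33·605 + 149·134
1 = 149·4369 − 1076·605
1 = −1076·4974 + 1225·4369
1 = 1225·24265 − 5976·4974
1 = −5976·29239 + 7201·24265
So 24265·7201 ≡ 1 (mod 29239).

7201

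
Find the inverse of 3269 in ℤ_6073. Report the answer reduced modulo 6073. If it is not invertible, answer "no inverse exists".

2168

Extended Euclidean algorithm:
6073 = 1*3269 + 2804
3269 = 1*2804 + 465
2804 = 6*465 + 14
465 = 33*14 + 3
14 = 4*3 + 2
3 = 1*2 + 1
2 = 2*1 + 0
gcd = 1, so the inverse exists. Back-substitute:
1 = 3 − 2
1 = −14 + 5·3
1 = 5·465 − 166·14
1 = −166·2804 + 1001·465
1 = 1001·3269 − 1167·2804
1 = −1167·6073 + 2168·3269
So 3269·2168 ≡ 1 (mod 6073).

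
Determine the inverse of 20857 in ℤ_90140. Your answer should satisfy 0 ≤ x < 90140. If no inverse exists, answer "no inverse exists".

gcd(90140, 20857) by repeated division:
90140 = 4*20857 + 6712
20857 = 3*6712 + 721
6712 = 9*721 + 223
721 = 3*223 + 52
223 = 4*52 + 15
52 = 3*15 + 7
15 = 2*7 + 1
7 = 7*1 + 0
gcd = 1, so the inverse exists. Back-substitute:
1 = 15 − 2·7
1 = −2·52 + 7·15
1 = 7·223 − 30·52
1 = −30·721 + 97·223
1 = 97·6712 − 903·721
1 = −903·20857 + 2806·6712
1 = 2806·90140 − 12127·20857
Hence 20857⁻¹ ≡ -12127 ≡ 78013 (mod 90140).

78013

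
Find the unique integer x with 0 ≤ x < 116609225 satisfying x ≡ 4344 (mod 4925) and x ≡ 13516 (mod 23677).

Write x = 4344 + 4925·k. Then 4925·k ≡ 13516 − 4344 ≡ 9172 (mod 23677).
Need 4925⁻¹ mod 23677. Extended Euclid on (23677, 4925):
23677 = 4·4925 + 3977
4925 = 1·3977 + 948
3977 = 4·948 + 185
948 = 5·185 + 23
185 = 8·23 + 1
23 = 23·1 + 0
Back-substitute:
1 = 185 − 8·23
1 = −8·948 + 41·185
1 = 41·3977 − 172·948
1 = −172·4925 + 213·3977
1 = 213·23677 − 1024·4925
4925⁻¹ ≡ 22653 (mod 23677), so k ≡ 22653·9172 ≡ 7641 (mod 23677).
x = 4344 + 4925·7641 = 37636269.

37636269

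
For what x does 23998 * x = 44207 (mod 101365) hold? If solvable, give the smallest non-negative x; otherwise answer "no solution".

First find gcd(23998, 101365):
101365 = 4*23998 + 5373
23998 = 4*5373 + 2506
5373 = 2*2506 + 361
2506 = 6*361 + 340
361 = 1*340 + 21
340 = 16*21 + 4
21 = 5*4 + 1
4 = 4*1 + 0
gcd = 1, so a unique solution mod 101365 exists.
Back-substitute for the Bézout coefficients:
1 = 21 − 5·4
1 = −5·340 + 81·21
1 = 81·361 − 86·340
1 = −86·2506 + 597·361
1 = 597·5373 − 1280·2506
1 = −1280·23998 + 5717·5373
1 = 5717·101365 − 24148·23998
So 23998·(-24148) ≡ 1 (mod 101365), giving 23998⁻¹ ≡ 77217.
x ≡ 23998⁻¹·44207 ≡ 77217·44207 ≡ 65544 (mod 101365).

65544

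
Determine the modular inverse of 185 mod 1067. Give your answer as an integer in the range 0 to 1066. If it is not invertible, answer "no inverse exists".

819

Run Euclid on (1067, 185):
1067 = 5×185 + 142
185 = 1×142 + 43
142 = 3×43 + 13
43 = 3×13 + 4
13 = 3×4 + 1
4 = 4×1 + 0
The gcd is 1. Working backward:
1 = 13 − 3·4
1 = −3·43 + 10·13
1 = 10·142 − 33·43
1 = −33·185 + 43·142
1 = 43·1067 − 248·185
So 185·(-248) ≡ 1 (mod 1067), and -248 ≡ 819 (mod 1067).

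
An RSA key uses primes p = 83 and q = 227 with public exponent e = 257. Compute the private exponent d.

11249

φ(n) = (p−1)(q−1) = 82·226 = 18532.
Need d with 257·d ≡ 1 (mod 18532). Apply the extended Euclidean algorithm:
18532 = 72×257 + 28
257 = 9×28 + 5
28 = 5×5 + 3
5 = 1×3 + 2
3 = 1×2 + 1
2 = 2×1 + 0
Back-substitute:
1 = 3 − 2
1 = −5 + 2·3
1 = 2·28 − 11·5
1 = −11·257 + 101·28
1 = 101·18532 − 7283·257
So 257·(-7283) ≡ 1 (mod 18532), hence d ≡ -7283 ≡ 11249 (mod 18532).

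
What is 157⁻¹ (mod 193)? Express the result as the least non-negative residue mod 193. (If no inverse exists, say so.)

Run Euclid on (193, 157):
193 = 1·157 + 36
157 = 4·36 + 13
36 = 2·13 + 10
13 = 1·10 + 3
10 = 3·3 + 1
3 = 3·1 + 0
The gcd is 1. Working backward:
1 = 10 − 3·3
1 = −3·13 + 4·10
1 = 4·36 − 11·13
1 = −11·157 + 48·36
1 = 48·193 − 59·157
Thus 157·(-59) ≡ 1 (mod 193); reducing, -59 mod 193 = 134.

134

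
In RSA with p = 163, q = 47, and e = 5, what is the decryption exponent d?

φ(n) = (p−1)(q−1) = 162·46 = 7452.
Need d with 5·d ≡ 1 (mod 7452). Apply the extended Euclidean algorithm:
7452 = 1490·5 + 2
5 = 2·2 + 1
2 = 2·1 + 0
Back-substitute:
1 = 5 − 2·2
1 = −2·7452 + 2981·5
So 5·2981 ≡ 1 (mod 7452), hence d = 2981.

2981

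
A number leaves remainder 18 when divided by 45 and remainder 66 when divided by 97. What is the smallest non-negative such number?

648

Write x = 18 + 45·k. Then 45·k ≡ 66 − 18 ≡ 48 (mod 97).
Need 45⁻¹ mod 97. Extended Euclid on (97, 45):
97 = 2·45 + 7
45 = 6·7 + 3
7 = 2·3 + 1
3 = 3·1 + 0
Back-substitute:
1 = 7 − 2·3
1 = −2·45 + 13·7
1 = 13·97 − 28·45
45⁻¹ ≡ 69 (mod 97), so k ≡ 69·48 ≡ 14 (mod 97).
x = 18 + 45·14 = 648.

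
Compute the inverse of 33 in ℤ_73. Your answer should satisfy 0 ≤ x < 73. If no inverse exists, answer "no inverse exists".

Extended Euclidean algorithm:
73 = 2*33 + 7
33 = 4*7 + 5
7 = 1*5 + 2
5 = 2*2 + 1
2 = 2*1 + 0
The gcd is 1. Working backward:
1 = 5 − 2·2
1 = −2·7 + 3·5
1 = 3·33 − 14·7
1 = −14·73 + 31·33
So 33·31 ≡ 1 (mod 73).

31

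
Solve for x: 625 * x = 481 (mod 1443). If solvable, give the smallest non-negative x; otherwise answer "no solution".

First find gcd(625, 1443):
1443 = 2·625 + 193
625 = 3·193 + 46
193 = 4·46 + 9
46 = 5·9 + 1
9 = 9·1 + 0
gcd = 1, so a unique solution mod 1443 exists.
Back-substitute for the Bézout coefficients:
1 = 46 − 5·9
1 = −5·193 + 21·46
1 = 21·625 − 68·193
1 = −68·1443 + 157·625
So 625·(157) ≡ 1 (mod 1443), giving 625⁻¹ ≡ 157.
x ≡ 625⁻¹·481 ≡ 157·481 ≡ 481 (mod 1443).

481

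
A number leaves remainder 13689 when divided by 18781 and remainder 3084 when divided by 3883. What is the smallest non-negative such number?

30119632

Write x = 13689 + 18781·k. Then 18781·k ≡ 3084 − 13689 ≡ 1044 (mod 3883).
Need 18781⁻¹ mod 3883. Extended Euclid on (3883, 3249):
3883 = 1·3249 + 634
3249 = 5·634 + 79
634 = 8·79 + 2
79 = 39·2 + 1
2 = 2·1 + 0
Back-substitute:
1 = 79 − 39·2
1 = −39·634 + 313·79
1 = 313·3249 − 1604·634
1 = −1604·3883 + 1917·3249
18781⁻¹ ≡ 1917 (mod 3883), so k ≡ 1917·1044 ≡ 1603 (mod 3883).
x = 13689 + 18781·1603 = 30119632.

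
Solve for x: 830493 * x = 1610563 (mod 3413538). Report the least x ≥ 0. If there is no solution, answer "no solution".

no solution

gcd(830493, 3413538):
3413538 = 4×830493 + 91566
830493 = 9×91566 + 6399
91566 = 14×6399 + 1980
6399 = 3×1980 + 459
1980 = 4×459 + 144
459 = 3×144 + 27
144 = 5×27 + 9
27 = 3×9 + 0
gcd = 9, but 9 ∤ 1610563, so the congruence has no solution.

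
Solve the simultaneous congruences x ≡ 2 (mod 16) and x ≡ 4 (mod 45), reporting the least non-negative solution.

Write x = 2 + 16·k. Then 16·k ≡ 4 − 2 ≡ 2 (mod 45).
Need 16⁻¹ mod 45. Extended Euclid on (45, 16):
45 = 2·16 + 13
16 = 1·13 + 3
13 = 4·3 + 1
3 = 3·1 + 0
Back-substitute:
1 = 13 − 4·3
1 = −4·16 + 5·13
1 = 5·45 − 14·16
16⁻¹ ≡ 31 (mod 45), so k ≡ 31·2 ≡ 17 (mod 45).
x = 2 + 16·17 = 274.

274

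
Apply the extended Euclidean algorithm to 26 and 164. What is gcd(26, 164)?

Euclidean algorithm:
164 = 6*26 + 8
26 = 3*8 + 2
8 = 4*2 + 0
gcd(26, 164) = 2.
Back-substituting:
2 = 26 − 3·8
2 = −3·164 + 19·26
So 2 = (-3)·164 + (19)·26.

2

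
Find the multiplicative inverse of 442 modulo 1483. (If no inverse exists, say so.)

869

Extended Euclidean algorithm:
1483 = 3*442 + 157
442 = 2*157 + 128
157 = 1*128 + 29
128 = 4*29 + 12
29 = 2*12 + 5
12 = 2*5 + 2
5 = 2*2 + 1
2 = 2*1 + 0
The gcd is 1. Working backward:
1 = 5 − 2·2
1 = −2·12 + 5·5
1 = 5·29 − 12·12
1 = −12·128 + 53·29
1 = 53·157 − 65·128
1 = −65·442 + 183·157
1 = 183·1483 − 614·442
Thus 442·(-614) ≡ 1 (mod 1483); reducing, -614 mod 1483 = 869.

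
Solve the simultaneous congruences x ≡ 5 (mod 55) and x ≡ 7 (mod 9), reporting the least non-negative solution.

115

Write x = 5 + 55·k. Then 55·k ≡ 7 − 5 ≡ 2 (mod 9).
Need 55⁻¹ mod 9. Extended Euclid on (9, 1):
9 = 9*1 + 0
55⁻¹ ≡ 1 (mod 9), so k ≡ 1·2 ≡ 2 (mod 9).
x = 5 + 55·2 = 115.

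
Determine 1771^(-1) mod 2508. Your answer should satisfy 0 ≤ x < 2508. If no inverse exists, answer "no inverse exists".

Euclidean algorithm on 2508, 1771:
2508 = 1*1771 + 737
1771 = 2*737 + 297
737 = 2*297 + 143
297 = 2*143 + 11
143 = 13*11 + 0
The gcd is 11, not 1, hence no inverse exists.

no inverse exists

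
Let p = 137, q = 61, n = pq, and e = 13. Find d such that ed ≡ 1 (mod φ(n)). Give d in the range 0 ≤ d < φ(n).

6277

φ(n) = (p−1)(q−1) = 136·60 = 8160.
Need d with 13·d ≡ 1 (mod 8160). Apply the extended Euclidean algorithm:
8160 = 627×13 + 9
13 = 1×9 + 4
9 = 2×4 + 1
4 = 4×1 + 0
Back-substitute:
1 = 9 − 2·4
1 = −2·13 + 3·9
1 = 3·8160 − 1883·13
So 13·(-1883) ≡ 1 (mod 8160), hence d ≡ -1883 ≡ 6277 (mod 8160).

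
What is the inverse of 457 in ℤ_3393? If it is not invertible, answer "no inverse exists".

787

Run Euclid on (3393, 457):
3393 = 7*457 + 194
457 = 2*194 + 69
194 = 2*69 + 56
69 = 1*56 + 13
56 = 4*13 + 4
13 = 3*4 + 1
4 = 4*1 + 0
Since gcd(457, 3393) = 1, back-substitute to write 1 as a combination:
1 = 13 − 3·4
1 = −3·56 + 13·13
1 = 13·69 − 16·56
1 = −16·194 + 45·69
1 = 45·457 − 106·194
1 = −106·3393 + 787·457
So 457·787 ≡ 1 (mod 3393).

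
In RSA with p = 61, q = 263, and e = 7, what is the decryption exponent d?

8983

φ(n) = (p−1)(q−1) = 60·262 = 15720.
Need d with 7·d ≡ 1 (mod 15720). Apply the extended Euclidean algorithm:
15720 = 2245*7 + 5
7 = 1*5 + 2
5 = 2*2 + 1
2 = 2*1 + 0
Back-substitute:
1 = 5 − 2·2
1 = −2·7 + 3·5
1 = 3·15720 − 6737·7
So 7·(-6737) ≡ 1 (mod 15720), hence d ≡ -6737 ≡ 8983 (mod 15720).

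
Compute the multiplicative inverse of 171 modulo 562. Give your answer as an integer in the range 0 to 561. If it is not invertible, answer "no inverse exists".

539

Run Euclid on (562, 171):
562 = 3×171 + 49
171 = 3×49 + 24
49 = 2×24 + 1
24 = 24×1 + 0
gcd = 1, so the inverse exists. Back-substitute:
1 = 49 − 2·24
1 = −2·171 + 7·49
1 = 7·562 − 23·171
So 171·(-23) ≡ 1 (mod 562), and -23 ≡ 539 (mod 562).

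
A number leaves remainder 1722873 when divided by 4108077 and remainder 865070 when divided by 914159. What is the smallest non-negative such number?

Write x = 1722873 + 4108077·k. Then 4108077·k ≡ 865070 − 1722873 ≡ 56356 (mod 914159).
Need 4108077⁻¹ mod 914159. Extended Euclid on (914159, 451441):
914159 = 2*451441 + 11277
451441 = 40*11277 + 361
11277 = 31*361 + 86
361 = 4*86 + 17
86 = 5*17 + 1
17 = 17*1 + 0
Back-substitute:
1 = 86 − 5·17
1 = −5·361 + 21·86
1 = 21·11277 − 656·361
1 = −656·451441 + 26261·11277
1 = 26261·914159 − 53178·451441
4108077⁻¹ ≡ 860981 (mod 914159), so k ≡ 860981·56356 ≡ 627993 (mod 914159).
x = 1722873 + 4108077·627993 = 2579845322334.

2579845322334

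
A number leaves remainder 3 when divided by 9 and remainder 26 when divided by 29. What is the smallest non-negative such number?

84

Write x = 3 + 9·k. Then 9·k ≡ 26 − 3 ≡ 23 (mod 29).
Need 9⁻¹ mod 29. Extended Euclid on (29, 9):
29 = 3·9 + 2
9 = 4·2 + 1
2 = 2·1 + 0
Back-substitute:
1 = 9 − 4·2
1 = −4·29 + 13·9
9⁻¹ ≡ 13 (mod 29), so k ≡ 13·23 ≡ 9 (mod 29).
x = 3 + 9·9 = 84.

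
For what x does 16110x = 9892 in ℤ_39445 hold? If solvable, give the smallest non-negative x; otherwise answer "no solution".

gcd(16110, 39445):
39445 = 2*16110 + 7225
16110 = 2*7225 + 1660
7225 = 4*1660 + 585
1660 = 2*585 + 490
585 = 1*490 + 95
490 = 5*95 + 15
95 = 6*15 + 5
15 = 3*5 + 0
gcd = 5, but 5 ∤ 9892, so the congruence has no solution.

no solution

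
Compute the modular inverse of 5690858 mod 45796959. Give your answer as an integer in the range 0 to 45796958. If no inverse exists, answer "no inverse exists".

Apply the Euclidean algorithm to 45796959 and 5690858:
45796959 = 8*5690858 + 270095
5690858 = 21*270095 + 18863
270095 = 14*18863 + 6013
18863 = 3*6013 + 824
6013 = 7*824 + 245
824 = 3*245 + 89
245 = 2*89 + 67
89 = 1*67 + 22
67 = 3*22 + 1
22 = 22*1 + 0
Since gcd(5690858, 45796959) = 1, back-substitute to write 1 as a combination:
1 = 67 − 3·22
1 = −3·89 + 4·67
1 = 4·245 − 11·89
1 = −11·824 + 37·245
1 = 37·6013 − 270·824
1 = −270·18863 + 847·6013
1 = 847·270095 − 12128·18863
1 = −12128·5690858 + 255535·270095
1 = 255535·45796959 − 2056408·5690858
Thus 5690858·(-2056408) ≡ 1 (mod 45796959); reducing, -2056408 mod 45796959 = 43740551.

43740551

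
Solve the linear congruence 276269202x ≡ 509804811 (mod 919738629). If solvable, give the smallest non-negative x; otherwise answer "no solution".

56947408

First find gcd(276269202, 919738629):
919738629 = 3*276269202 + 90931023
276269202 = 3*90931023 + 3476133
90931023 = 26*3476133 + 551565
3476133 = 6*551565 + 166743
551565 = 3*166743 + 51336
166743 = 3*51336 + 12735
51336 = 4*12735 + 396
12735 = 32*396 + 63
396 = 6*63 + 18
63 = 3*18 + 9
18 = 2*9 + 0
gcd = 9 and 9 | 509804811, so solutions exist. Divide through by 9: 30696578x ≡ 56644979 (mod 102193181).
Now find 30696578⁻¹ mod 102193181:
102193181 = 3·30696578 + 10103447
30696578 = 3·10103447 + 386237
10103447 = 26·386237 + 61285
386237 = 6·61285 + 18527
61285 = 3·18527 + 5704
18527 = 3·5704 + 1415
5704 = 4·1415 + 44
1415 = 32·44 + 7
44 = 6·7 + 2
7 = 3·2 + 1
2 = 2·1 + 0
Back-substitute:
1 = 7 − 3·2
1 = −3·44 + 19·7
1 = 19·1415 − 611·44
1 = −611·5704 + 2463·1415
1 = 2463·18527 − 8000·5704
1 = −8000·61285 + 26463·18527
1 = 26463·386237 − 166778·61285
1 = −166778·10103447 + 4362691·386237
1 = 4362691·30696578 − 13254851·10103447
1 = −13254851·102193181 + 44127244·30696578
So 30696578⁻¹ ≡ 44127244 (mod 102193181).
Then x ≡ 44127244·56644979 ≡ 56947408 (mod 102193181); the smallest non-negative solution is x = 56947408.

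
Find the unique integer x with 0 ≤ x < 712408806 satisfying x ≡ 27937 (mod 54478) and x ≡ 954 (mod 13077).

442225863

Write x = 27937 + 54478·k. Then 54478·k ≡ 954 − 27937 ≡ 12248 (mod 13077).
Need 54478⁻¹ mod 13077. Extended Euclid on (13077, 2170):
13077 = 6·2170 + 57
2170 = 38·57 + 4
57 = 14·4 + 1
4 = 4·1 + 0
Back-substitute:
1 = 57 − 14·4
1 = −14·2170 + 533·57
1 = 533·13077 − 3212·2170
54478⁻¹ ≡ 9865 (mod 13077), so k ≡ 9865·12248 ≡ 8117 (mod 13077).
x = 27937 + 54478·8117 = 442225863.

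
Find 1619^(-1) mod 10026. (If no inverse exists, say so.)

gcd(10026, 1619) by repeated division:
10026 = 6×1619 + 312
1619 = 5×312 + 59
312 = 5×59 + 17
59 = 3×17 + 8
17 = 2×8 + 1
8 = 8×1 + 0
gcd = 1, so the inverse exists. Back-substitute:
1 = 17 − 2·8
1 = −2·59 + 7·17
1 = 7·312 − 37·59
1 = −37·1619 + 192·312
1 = 192·10026 − 1189·1619
Thus 1619·(-1189) ≡ 1 (mod 10026); reducing, -1189 mod 10026 = 8837.

8837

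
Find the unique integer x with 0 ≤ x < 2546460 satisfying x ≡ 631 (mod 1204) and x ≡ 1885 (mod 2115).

784435

Write x = 631 + 1204·k. Then 1204·k ≡ 1885 − 631 ≡ 1254 (mod 2115).
Need 1204⁻¹ mod 2115. Extended Euclid on (2115, 1204):
2115 = 1*1204 + 911
1204 = 1*911 + 293
911 = 3*293 + 32
293 = 9*32 + 5
32 = 6*5 + 2
5 = 2*2 + 1
2 = 2*1 + 0
Back-substitute:
1 = 5 − 2·2
1 = −2·32 + 13·5
1 = 13·293 − 119·32
1 = −119·911 + 370·293
1 = 370·1204 − 489·911
1 = −489·2115 + 859·1204
1204⁻¹ ≡ 859 (mod 2115), so k ≡ 859·1254 ≡ 651 (mod 2115).
x = 631 + 1204·651 = 784435.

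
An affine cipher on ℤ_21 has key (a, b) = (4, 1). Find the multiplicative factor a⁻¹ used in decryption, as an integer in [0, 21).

16

gcd(21, 4) by repeated division:
21 = 5*4 + 1
4 = 4*1 + 0
The gcd is 1. Working backward:
1 = 21 − 5·4
So 4·(-5) ≡ 1 (mod 21), and -5 ≡ 16 (mod 21).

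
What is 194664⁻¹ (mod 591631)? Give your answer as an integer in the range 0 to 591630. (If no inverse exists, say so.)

Extended Euclidean algorithm:
591631 = 3×194664 + 7639
194664 = 25×7639 + 3689
7639 = 2×3689 + 261
3689 = 14×261 + 35
261 = 7×35 + 16
35 = 2×16 + 3
16 = 5×3 + 1
3 = 3×1 + 0
The gcd is 1. Working backward:
1 = 16 − 5·3
1 = −5·35 + 11·16
1 = 11·261 − 82·35
1 = −82·3689 + 1159·261
1 = 1159·7639 − 2400·3689
1 = −2400·194664 + 61159·7639
1 = 61159·591631 − 185877·194664
So 194664·(-185877) ≡ 1 (mod 591631), and -185877 ≡ 405754 (mod 591631).

405754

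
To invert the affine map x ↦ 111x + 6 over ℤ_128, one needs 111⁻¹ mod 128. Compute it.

15

Run Euclid on (128, 111):
128 = 1×111 + 17
111 = 6×17 + 9
17 = 1×9 + 8
9 = 1×8 + 1
8 = 8×1 + 0
Since gcd(111, 128) = 1, back-substitute to write 1 as a combination:
1 = 9 − 8
1 = −17 + 2·9
1 = 2·111 − 13·17
1 = −13·128 + 15·111
So 111·15 ≡ 1 (mod 128).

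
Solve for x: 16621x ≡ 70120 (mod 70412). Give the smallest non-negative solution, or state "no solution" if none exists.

First find gcd(16621, 70412):
70412 = 4*16621 + 3928
16621 = 4*3928 + 909
3928 = 4*909 + 292
909 = 3*292 + 33
292 = 8*33 + 28
33 = 1*28 + 5
28 = 5*5 + 3
5 = 1*3 + 2
3 = 1*2 + 1
2 = 2*1 + 0
gcd = 1, so a unique solution mod 70412 exists.
Back-substitute for the Bézout coefficients:
1 = 3 − 2
1 = −5 + 2·3
1 = 2·28 − 11·5
1 = −11·33 + 13·28
1 = 13·292 − 115·33
1 = −115·909 + 358·292
1 = 358·3928 − 1547·909
1 = −1547·16621 + 6546·3928
1 = 6546·70412 − 27731·16621
So 16621·(-27731) ≡ 1 (mod 70412), giving 16621⁻¹ ≡ 42681.
x ≡ 16621⁻¹·70120 ≡ 42681·70120 ≡ 72 (mod 70412).

72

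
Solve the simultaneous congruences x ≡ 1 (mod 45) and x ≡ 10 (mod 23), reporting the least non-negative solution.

631

Write x = 1 + 45·k. Then 45·k ≡ 10 − 1 ≡ 9 (mod 23).
Need 45⁻¹ mod 23. Extended Euclid on (23, 22):
23 = 1·22 + 1
22 = 22·1 + 0
Back-substitute:
1 = 23 − 22
45⁻¹ ≡ 22 (mod 23), so k ≡ 22·9 ≡ 14 (mod 23).
x = 1 + 45·14 = 631.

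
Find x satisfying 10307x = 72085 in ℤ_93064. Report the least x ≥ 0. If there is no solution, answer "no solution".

91527

First find gcd(10307, 93064):
93064 = 9·10307 + 301
10307 = 34·301 + 73
301 = 4·73 + 9
73 = 8·9 + 1
9 = 9·1 + 0
gcd = 1, so a unique solution mod 93064 exists.
Back-substitute for the Bézout coefficients:
1 = 73 − 8·9
1 = −8·301 + 33·73
1 = 33·10307 − 1130·301
1 = −1130·93064 + 10203·10307
So 10307·(10203) ≡ 1 (mod 93064), giving 10307⁻¹ ≡ 10203.
x ≡ 10307⁻¹·72085 ≡ 10203·72085 ≡ 91527 (mod 93064).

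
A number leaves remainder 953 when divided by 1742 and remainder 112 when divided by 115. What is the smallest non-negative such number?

91537

Write x = 953 + 1742·k. Then 1742·k ≡ 112 − 953 ≡ 79 (mod 115).
Need 1742⁻¹ mod 115. Extended Euclid on (115, 17):
115 = 6*17 + 13
17 = 1*13 + 4
13 = 3*4 + 1
4 = 4*1 + 0
Back-substitute:
1 = 13 − 3·4
1 = −3·17 + 4·13
1 = 4·115 − 27·17
1742⁻¹ ≡ 88 (mod 115), so k ≡ 88·79 ≡ 52 (mod 115).
x = 953 + 1742·52 = 91537.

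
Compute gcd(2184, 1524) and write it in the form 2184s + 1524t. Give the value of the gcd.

12

Apply Euclid's algorithm to 2184 and 1524:
2184 = 1×1524 + 660
1524 = 2×660 + 204
660 = 3×204 + 48
204 = 4×48 + 12
48 = 4×12 + 0
gcd(2184, 1524) = 12.
Express as a combination:
12 = 204 − 4·48
12 = −4·660 + 13·204
12 = 13·1524 − 30·660
12 = −30·2184 + 43·1524
So 12 = (-30)·2184 + (43)·1524.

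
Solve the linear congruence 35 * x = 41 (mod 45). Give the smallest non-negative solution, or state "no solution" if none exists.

no solution

gcd(35, 45):
45 = 1*35 + 10
35 = 3*10 + 5
10 = 2*5 + 0
gcd = 5, but 5 ∤ 41, so the congruence has no solution.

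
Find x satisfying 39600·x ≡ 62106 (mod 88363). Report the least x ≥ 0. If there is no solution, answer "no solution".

First find gcd(39600, 88363):
88363 = 2*39600 + 9163
39600 = 4*9163 + 2948
9163 = 3*2948 + 319
2948 = 9*319 + 77
319 = 4*77 + 11
77 = 7*11 + 0
gcd = 11 and 11 | 62106, so solutions exist. Divide through by 11: 3600x ≡ 5646 (mod 8033).
Now find 3600⁻¹ mod 8033:
8033 = 2×3600 + 833
3600 = 4×833 + 268
833 = 3×268 + 29
268 = 9×29 + 7
29 = 4×7 + 1
7 = 7×1 + 0
Back-substitute:
1 = 29 − 4·7
1 = −4·268 + 37·29
1 = 37·833 − 115·268
1 = −115·3600 + 497·833
1 = 497·8033 − 1109·3600
So 3600·(-1109) ≡ 1 (mod 8033), i.e. 3600⁻¹ ≡ 6924.
Then x ≡ 6924·5646 ≡ 4326 (mod 8033); the smallest non-negative solution is x = 4326.

4326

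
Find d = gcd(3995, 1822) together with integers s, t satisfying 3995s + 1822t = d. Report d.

Apply Euclid's algorithm to 3995 and 1822:
3995 = 2×1822 + 351
1822 = 5×351 + 67
351 = 5×67 + 16
67 = 4×16 + 3
16 = 5×3 + 1
3 = 3×1 + 0
gcd(3995, 1822) = 1.
Express as a combination:
1 = 16 − 5·3
1 = −5·67 + 21·16
1 = 21·351 − 110·67
1 = −110·1822 + 571·351
1 = 571·3995 − 1252·1822
So 1 = (571)·3995 + (-1252)·1822.

1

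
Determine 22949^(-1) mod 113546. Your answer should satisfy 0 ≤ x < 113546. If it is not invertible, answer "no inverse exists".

64207

gcd(113546, 22949) by repeated division:
113546 = 4*22949 + 21750
22949 = 1*21750 + 1199
21750 = 18*1199 + 168
1199 = 7*168 + 23
168 = 7*23 + 7
23 = 3*7 + 2
7 = 3*2 + 1
2 = 2*1 + 0
Since gcd(22949, 113546) = 1, back-substitute to write 1 as a combination:
1 = 7 − 3·2
1 = −3·23 + 10·7
1 = 10·168 − 73·23
1 = −73·1199 + 521·168
1 = 521·21750 − 9451·1199
1 = −9451·22949 + 9972·21750
1 = 9972·113546 − 49339·22949
So 22949·(-49339) ≡ 1 (mod 113546), and -49339 ≡ 64207 (mod 113546).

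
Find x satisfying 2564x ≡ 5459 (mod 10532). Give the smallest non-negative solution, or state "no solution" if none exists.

gcd(2564, 10532):
10532 = 4×2564 + 276
2564 = 9×276 + 80
276 = 3×80 + 36
80 = 2×36 + 8
36 = 4×8 + 4
8 = 2×4 + 0
gcd = 4, but 4 ∤ 5459, so the congruence has no solution.

no solution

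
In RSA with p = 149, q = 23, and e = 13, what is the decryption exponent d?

φ(n) = (p−1)(q−1) = 148·22 = 3256.
Need d with 13·d ≡ 1 (mod 3256). Apply the extended Euclidean algorithm:
3256 = 250×13 + 6
13 = 2×6 + 1
6 = 6×1 + 0
Back-substitute:
1 = 13 − 2·6
1 = −2·3256 + 501·13
So 13·501 ≡ 1 (mod 3256), hence d = 501.

501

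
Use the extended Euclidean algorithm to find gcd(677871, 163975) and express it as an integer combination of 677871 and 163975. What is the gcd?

1

Repeated division:
677871 = 4×163975 + 21971
163975 = 7×21971 + 10178
21971 = 2×10178 + 1615
10178 = 6×1615 + 488
1615 = 3×488 + 151
488 = 3×151 + 35
151 = 4×35 + 11
35 = 3×11 + 2
11 = 5×2 + 1
2 = 2×1 + 0
gcd(677871, 163975) = 1.
Back-substituting:
1 = 11 − 5·2
1 = −5·35 + 16·11
1 = 16·151 − 69·35
1 = −69·488 + 223·151
1 = 223·1615 − 738·488
1 = −738·10178 + 4651·1615
1 = 4651·21971 − 10040·10178
1 = −10040·163975 + 74931·21971
1 = 74931·677871 − 309764·163975
So 1 = (74931)·677871 + (-309764)·163975.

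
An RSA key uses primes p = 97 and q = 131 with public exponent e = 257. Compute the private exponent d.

5633

φ(n) = (p−1)(q−1) = 96·130 = 12480.
Need d with 257·d ≡ 1 (mod 12480). Apply the extended Euclidean algorithm:
12480 = 48·257 + 144
257 = 1·144 + 113
144 = 1·113 + 31
113 = 3·31 + 20
31 = 1·20 + 11
20 = 1·11 + 9
11 = 1·9 + 2
9 = 4·2 + 1
2 = 2·1 + 0
Back-substitute:
1 = 9 − 4·2
1 = −4·11 + 5·9
1 = 5·20 − 9·11
1 = −9·31 + 14·20
1 = 14·113 − 51·31
1 = −51·144 + 65·113
1 = 65·257 − 116·144
1 = −116·12480 + 5633·257
So 257·5633 ≡ 1 (mod 12480), hence d = 5633.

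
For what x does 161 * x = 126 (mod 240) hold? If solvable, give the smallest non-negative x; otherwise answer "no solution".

126

First find gcd(161, 240):
240 = 1·161 + 79
161 = 2·79 + 3
79 = 26·3 + 1
3 = 3·1 + 0
gcd = 1, so a unique solution mod 240 exists.
Back-substitute for the Bézout coefficients:
1 = 79 − 26·3
1 = −26·161 + 53·79
1 = 53·240 − 79·161
So 161·(-79) ≡ 1 (mod 240), giving 161⁻¹ ≡ 161.
x ≡ 161⁻¹·126 ≡ 161·126 ≡ 126 (mod 240).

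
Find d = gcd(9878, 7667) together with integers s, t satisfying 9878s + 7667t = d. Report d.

11

Apply Euclid's algorithm to 9878 and 7667:
9878 = 1*7667 + 2211
7667 = 3*2211 + 1034
2211 = 2*1034 + 143
1034 = 7*143 + 33
143 = 4*33 + 11
33 = 3*11 + 0
gcd(9878, 7667) = 11.
Express as a combination:
11 = 143 − 4·33
11 = −4·1034 + 29·143
11 = 29·2211 − 62·1034
11 = −62·7667 + 215·2211
11 = 215·9878 − 277·7667
So 11 = (215)·9878 + (-277)·7667.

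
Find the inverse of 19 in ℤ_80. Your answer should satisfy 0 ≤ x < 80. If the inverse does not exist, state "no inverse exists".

59

Extended Euclidean algorithm:
80 = 4×19 + 4
19 = 4×4 + 3
4 = 1×3 + 1
3 = 3×1 + 0
The gcd is 1. Working backward:
1 = 4 − 3
1 = −19 + 5·4
1 = 5·80 − 21·19
Thus 19·(-21) ≡ 1 (mod 80); reducing, -21 mod 80 = 59.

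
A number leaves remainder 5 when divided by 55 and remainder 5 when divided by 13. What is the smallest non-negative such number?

Write x = 5 + 55·k. Then 55·k ≡ 5 − 5 ≡ 0 (mod 13).
Need 55⁻¹ mod 13. Extended Euclid on (13, 3):
13 = 4×3 + 1
3 = 3×1 + 0
Back-substitute:
1 = 13 − 4·3
55⁻¹ ≡ 9 (mod 13), so k ≡ 9·0 ≡ 0 (mod 13).
x = 5 + 55·0 = 5.

5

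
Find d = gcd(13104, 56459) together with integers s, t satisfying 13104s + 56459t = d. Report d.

Repeated division:
56459 = 4×13104 + 4043
13104 = 3×4043 + 975
4043 = 4×975 + 143
975 = 6×143 + 117
143 = 1×117 + 26
117 = 4×26 + 13
26 = 2×13 + 0
gcd(13104, 56459) = 13.
Back-substituting:
13 = 117 − 4·26
13 = −4·143 + 5·117
13 = 5·975 − 34·143
13 = −34·4043 + 141·975
13 = 141·13104 − 457·4043
13 = −457·56459 + 1969·13104
So 13 = (-457)·56459 + (1969)·13104.

13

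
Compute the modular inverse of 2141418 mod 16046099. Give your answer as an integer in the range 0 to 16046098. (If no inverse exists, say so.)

3609158

Extended Euclidean algorithm:
16046099 = 7*2141418 + 1056173
2141418 = 2*1056173 + 29072
1056173 = 36*29072 + 9581
29072 = 3*9581 + 329
9581 = 29*329 + 40
329 = 8*40 + 9
40 = 4*9 + 4
9 = 2*4 + 1
4 = 4*1 + 0
The gcd is 1. Working backward:
1 = 9 − 2·4
1 = −2·40 + 9·9
1 = 9·329 − 74·40
1 = −74·9581 + 2155·329
1 = 2155·29072 − 6539·9581
1 = −6539·1056173 + 237559·29072
1 = 237559·2141418 − 481657·1056173
1 = −481657·16046099 + 3609158·2141418
So 2141418·3609158 ≡ 1 (mod 16046099).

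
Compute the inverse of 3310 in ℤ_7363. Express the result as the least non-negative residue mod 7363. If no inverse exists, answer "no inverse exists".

4945

Run Euclid on (7363, 3310):
7363 = 2*3310 + 743
3310 = 4*743 + 338
743 = 2*338 + 67
338 = 5*67 + 3
67 = 22*3 + 1
3 = 3*1 + 0
gcd = 1, so the inverse exists. Back-substitute:
1 = 67 − 22·3
1 = −22·338 + 111·67
1 = 111·743 − 244·338
1 = −244·3310 + 1087·743
1 = 1087·7363 − 2418·3310
Hence 3310⁻¹ ≡ -2418 ≡ 4945 (mod 7363).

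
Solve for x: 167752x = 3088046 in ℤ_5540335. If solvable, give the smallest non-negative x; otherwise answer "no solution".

5309363

First find gcd(167752, 5540335):
5540335 = 33*167752 + 4519
167752 = 37*4519 + 549
4519 = 8*549 + 127
549 = 4*127 + 41
127 = 3*41 + 4
41 = 10*4 + 1
4 = 4*1 + 0
gcd = 1, so a unique solution mod 5540335 exists.
Back-substitute for the Bézout coefficients:
1 = 41 − 10·4
1 = −10·127 + 31·41
1 = 31·549 − 134·127
1 = −134·4519 + 1103·549
1 = 1103·167752 − 40945·4519
1 = −40945·5540335 + 1352288·167752
So 167752·(1352288) ≡ 1 (mod 5540335), giving 167752⁻¹ ≡ 1352288.
x ≡ 167752⁻¹·3088046 ≡ 1352288·3088046 ≡ 5309363 (mod 5540335).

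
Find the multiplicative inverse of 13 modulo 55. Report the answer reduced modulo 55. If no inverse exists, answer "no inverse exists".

17

Extended Euclidean algorithm:
55 = 4×13 + 3
13 = 4×3 + 1
3 = 3×1 + 0
The gcd is 1. Working backward:
1 = 13 − 4·3
1 = −4·55 + 17·13
So 13·17 ≡ 1 (mod 55).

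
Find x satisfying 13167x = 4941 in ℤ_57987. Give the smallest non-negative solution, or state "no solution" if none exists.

5360

First find gcd(13167, 57987):
57987 = 4·13167 + 5319
13167 = 2·5319 + 2529
5319 = 2·2529 + 261
2529 = 9·261 + 180
261 = 1·180 + 81
180 = 2·81 + 18
81 = 4·18 + 9
18 = 2·9 + 0
gcd = 9 and 9 | 4941, so solutions exist. Divide through by 9: 1463x ≡ 549 (mod 6443).
Now find 1463⁻¹ mod 6443:
6443 = 4·1463 + 591
1463 = 2·591 + 281
591 = 2·281 + 29
281 = 9·29 + 20
29 = 1·20 + 9
20 = 2·9 + 2
9 = 4·2 + 1
2 = 2·1 + 0
Back-substitute:
1 = 9 − 4·2
1 = −4·20 + 9·9
1 = 9·29 − 13·20
1 = −13·281 + 126·29
1 = 126·591 − 265·281
1 = −265·1463 + 656·591
1 = 656·6443 − 2889·1463
So 1463·(-2889) ≡ 1 (mod 6443), i.e. 1463⁻¹ ≡ 3554.
Then x ≡ 3554·549 ≡ 5360 (mod 6443); the smallest non-negative solution is x = 5360.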